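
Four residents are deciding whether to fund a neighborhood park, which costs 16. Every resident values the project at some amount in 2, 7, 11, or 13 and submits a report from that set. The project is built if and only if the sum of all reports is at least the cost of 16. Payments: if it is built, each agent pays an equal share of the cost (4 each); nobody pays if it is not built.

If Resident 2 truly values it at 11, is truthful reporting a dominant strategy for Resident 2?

Check each profile of the others' reports and compare truth against every alternative report.
Others report (2, 2, 2): truth gives 7, best alternative gives 7.
Others report (2, 2, 7): truth gives 7, best alternative gives 7.
Others report (2, 2, 11): truth gives 7, best alternative gives 7.
Others report (2, 2, 13): truth gives 7, best alternative gives 7.
Others report (2, 7, 2): truth gives 7, best alternative gives 7.
Others report (2, 7, 7): truth gives 7, best alternative gives 7.
(Remaining 58 profiles checked similarly; truth is weakly best in each.)
In every case the truthful report is at least as good as any alternative, so it is a dominant strategy.

Yes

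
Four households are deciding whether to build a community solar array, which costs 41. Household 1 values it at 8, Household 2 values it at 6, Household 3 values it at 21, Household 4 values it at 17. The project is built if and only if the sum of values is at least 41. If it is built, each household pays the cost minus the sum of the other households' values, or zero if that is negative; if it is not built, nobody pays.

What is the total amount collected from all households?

16

Total value 52 ≥ cost 41, so it is built.
Household 1: others sum to 44; max(0, 41 - 44) = 0.
Household 2: others sum to 46; max(0, 41 - 46) = 0.
Household 3: others sum to 31; max(0, 41 - 31) = 10.
Household 4: others sum to 35; max(0, 41 - 35) = 6.
Total collected = 0 + 0 + 10 + 6 = 16.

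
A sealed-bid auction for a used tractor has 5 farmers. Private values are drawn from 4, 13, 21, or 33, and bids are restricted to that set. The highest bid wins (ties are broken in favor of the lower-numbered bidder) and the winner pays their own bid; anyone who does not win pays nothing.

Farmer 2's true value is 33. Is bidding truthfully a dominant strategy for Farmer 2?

Consider the case where Farmer 1 bids 4, Farmer 3 bids 4, Farmer 4 bids 4 and Farmer 5 bids 4.
Truthful bid 33: wins, pays 33, utility 33 - 33 = 0.
Bid 13 instead: wins, pays 13, utility 33 - 13 = 20.
Since 20 > 0, bidding 13 is strictly better here, so truthful bidding is not dominant.

No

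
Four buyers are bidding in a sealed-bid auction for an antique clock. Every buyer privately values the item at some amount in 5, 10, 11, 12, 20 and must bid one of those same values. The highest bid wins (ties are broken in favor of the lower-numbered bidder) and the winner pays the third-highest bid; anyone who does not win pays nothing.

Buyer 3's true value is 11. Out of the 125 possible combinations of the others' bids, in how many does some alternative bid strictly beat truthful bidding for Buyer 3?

Others bid (5, 5, 12): truth gives 0; bid 12 gives 6 > 0. Violating.
Others bid (5, 5, 20): truth gives 0; bid 20 gives 6 > 0. Violating.
Others bid (5, 10, 12): truth gives 0; bid 12 gives 1 > 0. Violating.
Others bid (5, 10, 20): truth gives 0; bid 20 gives 1 > 0. Violating.
Others bid (5, 5, 5): truth gives 6; no alternative beats it.
Others bid (5, 5, 10): truth gives 6; no alternative beats it.
(Checking all 125 profiles: 24 have a profitable deviation, 101 do not.)

24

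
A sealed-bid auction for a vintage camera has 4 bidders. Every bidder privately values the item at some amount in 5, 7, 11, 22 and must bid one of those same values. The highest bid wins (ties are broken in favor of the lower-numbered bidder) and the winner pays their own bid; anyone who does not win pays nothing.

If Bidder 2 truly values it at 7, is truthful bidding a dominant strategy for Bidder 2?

Yes

Check each profile of the others' bids and compare truth against every alternative bid.
Others bid (5, 5, 5): truth gives 0, best alternative gives 0.
Others bid (5, 5, 7): truth gives 0, best alternative gives 0.
Others bid (5, 5, 11): truth gives 0, best alternative gives 0.
Others bid (5, 5, 22): truth gives 0, best alternative gives 0.
Others bid (5, 7, 5): truth gives 0, best alternative gives 0.
Others bid (5, 7, 7): truth gives 0, best alternative gives 0.
(Remaining 58 profiles checked similarly; truth is weakly best in each.)
In every case the truthful bid is at least as good as any alternative, so it is a dominant strategy.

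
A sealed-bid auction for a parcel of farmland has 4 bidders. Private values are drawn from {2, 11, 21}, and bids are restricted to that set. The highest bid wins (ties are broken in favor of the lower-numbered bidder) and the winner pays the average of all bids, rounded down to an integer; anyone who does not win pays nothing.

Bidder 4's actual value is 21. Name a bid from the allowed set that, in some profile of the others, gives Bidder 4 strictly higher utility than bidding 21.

11

Suppose Bidder 1 bids 2, Bidder 2 bids 2 and Bidder 3 bids 2.
Bid 21: wins, pays 6, utility 21 - 6 = 15.
Bid 11: wins, pays 4, utility 21 - 4 = 17.
So bidding 11 beats truth here (17 > 15).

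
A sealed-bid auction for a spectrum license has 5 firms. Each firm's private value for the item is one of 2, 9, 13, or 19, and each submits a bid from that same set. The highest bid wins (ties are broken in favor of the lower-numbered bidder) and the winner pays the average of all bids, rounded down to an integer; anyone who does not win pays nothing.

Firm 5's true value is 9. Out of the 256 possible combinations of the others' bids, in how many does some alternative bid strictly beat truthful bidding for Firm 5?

Others bid (2, 2, 2, 9): truth gives 0; bid 13 gives 4 > 0. Violating.
Others bid (2, 2, 2, 13): truth gives 0; bid 19 gives 2 > 0. Violating.
Others bid (2, 2, 9, 2): truth gives 0; bid 13 gives 4 > 0. Violating.
Others bid (2, 2, 9, 9): truth gives 0; bid 13 gives 2 > 0. Violating.
Others bid (2, 2, 2, 2): truth gives 6; no alternative beats it.
Others bid (2, 2, 2, 19): truth gives 0; no alternative beats it.
(Checking all 256 profiles: 18 have a profitable deviation, 238 do not.)

18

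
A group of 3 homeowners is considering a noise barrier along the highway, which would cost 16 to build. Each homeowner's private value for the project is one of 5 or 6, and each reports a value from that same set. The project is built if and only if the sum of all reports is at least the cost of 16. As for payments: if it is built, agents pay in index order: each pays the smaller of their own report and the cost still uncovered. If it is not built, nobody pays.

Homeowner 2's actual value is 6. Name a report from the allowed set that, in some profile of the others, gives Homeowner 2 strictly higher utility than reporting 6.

Suppose Homeowner 1 reports 5 and Homeowner 3 reports 6.
Report 6: project built, pays 6, utility 6 - 6 = 0.
Report 5: project built, pays 5, utility 6 - 5 = 1.
So reporting 5 beats truth here (1 > 0).

5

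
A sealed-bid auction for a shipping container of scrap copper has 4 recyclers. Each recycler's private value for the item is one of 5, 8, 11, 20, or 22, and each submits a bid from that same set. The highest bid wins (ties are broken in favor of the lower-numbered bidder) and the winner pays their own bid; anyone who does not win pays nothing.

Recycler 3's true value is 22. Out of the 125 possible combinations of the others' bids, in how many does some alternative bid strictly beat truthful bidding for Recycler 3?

36

Others bid (5, 5, 5): truth gives 0; bid 8 gives 14 > 0. Violating.
Others bid (5, 5, 8): truth gives 0; bid 8 gives 14 > 0. Violating.
Others bid (5, 5, 11): truth gives 0; bid 11 gives 11 > 0. Violating.
Others bid (5, 5, 20): truth gives 0; bid 20 gives 2 > 0. Violating.
Others bid (5, 5, 22): truth gives 0; no alternative beats it.
Others bid (5, 8, 22): truth gives 0; no alternative beats it.
(Checking all 125 profiles: 36 have a profitable deviation, 89 do not.)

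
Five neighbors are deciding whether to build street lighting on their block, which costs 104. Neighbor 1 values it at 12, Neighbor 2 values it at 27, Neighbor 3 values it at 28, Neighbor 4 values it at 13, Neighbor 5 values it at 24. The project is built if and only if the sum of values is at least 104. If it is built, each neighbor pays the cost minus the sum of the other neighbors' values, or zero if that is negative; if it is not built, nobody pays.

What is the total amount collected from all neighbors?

Total value 104 ≥ cost 104, so it is built.
Neighbor 1: others sum to 92; max(0, 104 - 92) = 12.
Neighbor 2: others sum to 77; max(0, 104 - 77) = 27.
Neighbor 3: others sum to 76; max(0, 104 - 76) = 28.
Neighbor 4: others sum to 91; max(0, 104 - 91) = 13.
Neighbor 5: others sum to 80; max(0, 104 - 80) = 24.
Total collected = 12 + 27 + 28 + 13 + 24 = 104.

104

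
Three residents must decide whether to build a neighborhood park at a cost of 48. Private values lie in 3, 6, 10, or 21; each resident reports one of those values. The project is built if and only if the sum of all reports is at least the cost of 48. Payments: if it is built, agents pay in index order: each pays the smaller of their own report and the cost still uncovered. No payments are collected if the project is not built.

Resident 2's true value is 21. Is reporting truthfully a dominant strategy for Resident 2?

No

Consider the case where Resident 1 reports 21 and Resident 3 reports 21.
Truthful report 21: project built, pays 21, utility 21 - 21 = 0.
Report 6 instead: project built, pays 6, utility 21 - 6 = 15.
Since 15 > 0, reporting 6 is strictly better here, so truthful reporting is not dominant.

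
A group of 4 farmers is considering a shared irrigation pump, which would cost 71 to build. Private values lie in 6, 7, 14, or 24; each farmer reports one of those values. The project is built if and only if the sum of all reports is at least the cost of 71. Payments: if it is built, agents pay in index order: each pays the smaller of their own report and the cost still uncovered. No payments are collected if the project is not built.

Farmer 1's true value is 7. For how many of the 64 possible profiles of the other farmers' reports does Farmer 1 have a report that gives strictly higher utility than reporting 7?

1

Others report (24, 24, 24): truth gives 0; report 6 gives 1 > 0. Violating.
Others report (6, 6, 6): truth gives 0; no alternative beats it.
Others report (6, 6, 7): truth gives 0; no alternative beats it.
(Checking all 64 profiles: 1 has a profitable deviation, 63 do not.)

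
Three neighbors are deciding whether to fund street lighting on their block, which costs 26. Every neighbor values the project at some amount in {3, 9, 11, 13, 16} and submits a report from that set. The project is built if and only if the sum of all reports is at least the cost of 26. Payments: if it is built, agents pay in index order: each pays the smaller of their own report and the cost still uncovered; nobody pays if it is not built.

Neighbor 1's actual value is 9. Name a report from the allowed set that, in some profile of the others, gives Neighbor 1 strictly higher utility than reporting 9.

Suppose Neighbor 2 reports 9 and Neighbor 3 reports 16.
Report 9: project built, pays 9, utility 9 - 9 = 0.
Report 3: project built, pays 3, utility 9 - 3 = 6.
So reporting 3 beats truth here (6 > 0).

3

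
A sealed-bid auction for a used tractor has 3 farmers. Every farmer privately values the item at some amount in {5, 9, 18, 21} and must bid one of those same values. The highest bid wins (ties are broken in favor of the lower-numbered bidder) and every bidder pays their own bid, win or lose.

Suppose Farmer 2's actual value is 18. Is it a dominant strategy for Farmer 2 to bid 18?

Consider the case where Farmer 1 bids 5 and Farmer 3 bids 5.
Truthful bid 18: wins, pays 18, utility 18 - 18 = 0.
Bid 9 instead: wins, pays 9, utility 18 - 9 = 9.
Since 9 > 0, bidding 9 is strictly better here, so truthful bidding is not dominant.

No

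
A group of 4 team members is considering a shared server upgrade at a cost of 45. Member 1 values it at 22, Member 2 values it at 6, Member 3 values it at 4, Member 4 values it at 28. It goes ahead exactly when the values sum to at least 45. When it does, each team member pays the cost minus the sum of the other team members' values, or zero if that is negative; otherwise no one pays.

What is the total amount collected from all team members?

Total value 60 ≥ cost 45, so it is built.
Member 1: others sum to 38; max(0, 45 - 38) = 7.
Member 2: others sum to 54; max(0, 45 - 54) = 0.
Member 3: others sum to 56; max(0, 45 - 56) = 0.
Member 4: others sum to 32; max(0, 45 - 32) = 13.
Total collected = 7 + 0 + 0 + 13 = 20.

20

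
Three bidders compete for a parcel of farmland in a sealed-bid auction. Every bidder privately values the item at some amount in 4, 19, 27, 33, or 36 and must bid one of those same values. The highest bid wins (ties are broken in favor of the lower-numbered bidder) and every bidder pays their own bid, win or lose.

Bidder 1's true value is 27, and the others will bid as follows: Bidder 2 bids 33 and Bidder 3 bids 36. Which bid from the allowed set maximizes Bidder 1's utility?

Bid 4: loses but pays 4, utility -4.
Bid 19: loses but pays 19, utility -19.
Bid 27: loses but pays 27, utility -27.
Bid 33: loses but pays 33, utility -33.
Bid 36: wins, pays 36, utility 27 - 36 = -9.
The best choice is 4 with utility -4.

4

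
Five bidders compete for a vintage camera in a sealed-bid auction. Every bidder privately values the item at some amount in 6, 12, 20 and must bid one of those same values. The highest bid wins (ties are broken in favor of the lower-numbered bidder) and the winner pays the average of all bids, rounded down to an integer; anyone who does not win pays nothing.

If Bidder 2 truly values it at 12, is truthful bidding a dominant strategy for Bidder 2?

Consider the case where Bidder 1 bids 6, Bidder 3 bids 6, Bidder 4 bids 6 and Bidder 5 bids 20.
Truthful bid 12: loses, pays 0, utility 0.
Bid 20 instead: wins, pays 11, utility 12 - 11 = 1.
Since 1 > 0, bidding 20 is strictly better here, so truthful bidding is not dominant.

No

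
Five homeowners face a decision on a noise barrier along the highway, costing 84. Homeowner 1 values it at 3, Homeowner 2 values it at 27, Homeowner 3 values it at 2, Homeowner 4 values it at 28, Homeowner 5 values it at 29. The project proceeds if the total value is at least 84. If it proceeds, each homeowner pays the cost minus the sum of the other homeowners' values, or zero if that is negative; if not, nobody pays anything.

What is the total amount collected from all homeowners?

69

Total value 89 ≥ cost 84, so it is built.
Homeowner 1: others sum to 86; max(0, 84 - 86) = 0.
Homeowner 2: others sum to 62; max(0, 84 - 62) = 22.
Homeowner 3: others sum to 87; max(0, 84 - 87) = 0.
Homeowner 4: others sum to 61; max(0, 84 - 61) = 23.
Homeowner 5: others sum to 60; max(0, 84 - 60) = 24.
Total collected = 0 + 22 + 0 + 23 + 24 = 69.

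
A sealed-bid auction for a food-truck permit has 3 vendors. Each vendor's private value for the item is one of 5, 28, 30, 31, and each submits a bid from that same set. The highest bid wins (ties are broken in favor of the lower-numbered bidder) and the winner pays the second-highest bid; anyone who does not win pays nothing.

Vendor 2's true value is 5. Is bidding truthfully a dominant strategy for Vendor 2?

Check each profile of the others' bids and compare truth against every alternative bid.
Others bid (5, 28): truth gives 0, best alternative gives -23.
Others bid (5, 5): truth gives 0, best alternative gives 0.
Others bid (5, 30): truth gives 0, best alternative gives 0.
Others bid (5, 31): truth gives 0, best alternative gives 0.
Others bid (28, 5): truth gives 0, best alternative gives 0.
Others bid (28, 28): truth gives 0, best alternative gives 0.
(Remaining 10 profiles checked similarly; truth is weakly best in each.)
In every case the truthful bid is at least as good as any alternative, so it is a dominant strategy.

Yes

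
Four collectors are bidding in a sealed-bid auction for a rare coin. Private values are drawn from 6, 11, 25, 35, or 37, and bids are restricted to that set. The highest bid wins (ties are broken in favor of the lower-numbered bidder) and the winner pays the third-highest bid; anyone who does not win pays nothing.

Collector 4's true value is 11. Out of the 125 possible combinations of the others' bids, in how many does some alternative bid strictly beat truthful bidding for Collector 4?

9

Others bid (6, 6, 11): truth gives 0; bid 25 gives 5 > 0. Violating.
Others bid (6, 6, 25): truth gives 0; bid 35 gives 5 > 0. Violating.
Others bid (6, 6, 35): truth gives 0; bid 37 gives 5 > 0. Violating.
Others bid (6, 11, 6): truth gives 0; bid 25 gives 5 > 0. Violating.
Others bid (6, 6, 6): truth gives 5; no alternative beats it.
Others bid (6, 6, 37): truth gives 0; no alternative beats it.
(Checking all 125 profiles: 9 have a profitable deviation, 116 do not.)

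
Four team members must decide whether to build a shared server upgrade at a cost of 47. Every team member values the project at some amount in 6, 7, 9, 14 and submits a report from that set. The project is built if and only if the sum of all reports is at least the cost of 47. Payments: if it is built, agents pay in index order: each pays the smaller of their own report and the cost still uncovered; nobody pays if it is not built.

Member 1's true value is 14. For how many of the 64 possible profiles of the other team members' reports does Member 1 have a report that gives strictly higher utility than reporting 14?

1

Others report (14, 14, 14): truth gives 0; report 6 gives 8 > 0. Violating.
Others report (6, 6, 6): truth gives 0; no alternative beats it.
Others report (6, 6, 7): truth gives 0; no alternative beats it.
(Checking all 64 profiles: 1 has a profitable deviation, 63 do not.)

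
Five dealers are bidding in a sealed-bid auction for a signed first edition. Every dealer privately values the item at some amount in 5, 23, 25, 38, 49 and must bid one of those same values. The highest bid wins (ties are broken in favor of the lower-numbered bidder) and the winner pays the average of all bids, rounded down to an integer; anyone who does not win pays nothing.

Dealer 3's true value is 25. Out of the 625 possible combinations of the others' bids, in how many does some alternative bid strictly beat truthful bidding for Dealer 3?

Others bid (5, 5, 5, 5): truth gives 16; bid 23 gives 17 > 16. Violating.
Others bid (5, 5, 5, 38): truth gives 0; bid 38 gives 7 > 0. Violating.
Others bid (5, 5, 5, 49): truth gives 0; bid 49 gives 3 > 0. Violating.
Others bid (5, 5, 23, 23): truth gives 9; bid 23 gives 10 > 9. Violating.
Others bid (5, 5, 5, 23): truth gives 13; no alternative beats it.
Others bid (5, 5, 5, 25): truth gives 12; no alternative beats it.
(Checking all 625 profiles: 66 have a profitable deviation, 559 do not.)

66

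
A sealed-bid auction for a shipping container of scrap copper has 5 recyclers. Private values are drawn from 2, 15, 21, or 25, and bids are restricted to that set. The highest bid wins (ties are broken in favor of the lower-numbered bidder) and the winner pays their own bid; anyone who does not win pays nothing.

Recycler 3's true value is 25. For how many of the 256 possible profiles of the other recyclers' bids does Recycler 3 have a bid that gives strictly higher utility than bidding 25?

Others bid (2, 2, 2, 2): truth gives 0; bid 15 gives 10 > 0. Violating.
Others bid (2, 2, 2, 15): truth gives 0; bid 15 gives 10 > 0. Violating.
Others bid (2, 2, 2, 21): truth gives 0; bid 21 gives 4 > 0. Violating.
Others bid (2, 2, 15, 2): truth gives 0; bid 15 gives 10 > 0. Violating.
Others bid (2, 2, 2, 25): truth gives 0; no alternative beats it.
Others bid (2, 2, 15, 25): truth gives 0; no alternative beats it.
(Checking all 256 profiles: 36 have a profitable deviation, 220 do not.)

36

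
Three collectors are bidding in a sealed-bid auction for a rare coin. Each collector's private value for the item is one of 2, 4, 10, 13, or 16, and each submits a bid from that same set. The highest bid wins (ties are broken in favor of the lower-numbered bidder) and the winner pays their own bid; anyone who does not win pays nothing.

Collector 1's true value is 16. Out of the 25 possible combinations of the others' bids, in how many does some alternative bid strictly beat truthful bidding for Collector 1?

Others bid (2, 2): truth gives 0; bid 2 gives 14 > 0. Violating.
Others bid (2, 4): truth gives 0; bid 4 gives 12 > 0. Violating.
Others bid (2, 10): truth gives 0; bid 10 gives 6 > 0. Violating.
Others bid (2, 13): truth gives 0; bid 13 gives 3 > 0. Violating.
Others bid (2, 16): truth gives 0; no alternative beats it.
Others bid (4, 16): truth gives 0; no alternative beats it.
(Checking all 25 profiles: 16 have a profitable deviation, 9 do not.)

16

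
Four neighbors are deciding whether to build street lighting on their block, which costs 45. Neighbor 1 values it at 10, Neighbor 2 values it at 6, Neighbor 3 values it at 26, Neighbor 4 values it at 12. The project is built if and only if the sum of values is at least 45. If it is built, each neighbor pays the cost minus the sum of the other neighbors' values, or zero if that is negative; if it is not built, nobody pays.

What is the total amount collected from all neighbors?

Total value 54 ≥ cost 45, so it is built.
Neighbor 1: others sum to 44; max(0, 45 - 44) = 1.
Neighbor 2: others sum to 48; max(0, 45 - 48) = 0.
Neighbor 3: others sum to 28; max(0, 45 - 28) = 17.
Neighbor 4: others sum to 42; max(0, 45 - 42) = 3.
Total collected = 1 + 0 + 17 + 3 = 21.

21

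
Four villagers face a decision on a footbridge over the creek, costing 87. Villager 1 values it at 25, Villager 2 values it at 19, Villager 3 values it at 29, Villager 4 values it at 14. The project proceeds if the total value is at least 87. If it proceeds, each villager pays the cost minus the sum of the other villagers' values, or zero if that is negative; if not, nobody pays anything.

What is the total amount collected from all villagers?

87

Total value 87 ≥ cost 87, so it is built.
Villager 1: others sum to 62; max(0, 87 - 62) = 25.
Villager 2: others sum to 68; max(0, 87 - 68) = 19.
Villager 3: others sum to 58; max(0, 87 - 58) = 29.
Villager 4: others sum to 73; max(0, 87 - 73) = 14.
Total collected = 25 + 19 + 29 + 14 = 87.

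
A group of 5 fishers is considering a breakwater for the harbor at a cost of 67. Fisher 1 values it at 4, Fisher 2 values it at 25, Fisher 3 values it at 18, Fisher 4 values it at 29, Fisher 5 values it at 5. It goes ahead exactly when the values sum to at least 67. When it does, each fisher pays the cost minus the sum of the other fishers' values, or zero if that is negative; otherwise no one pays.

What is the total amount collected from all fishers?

30

Total value 81 ≥ cost 67, so it is built.
Fisher 1: others sum to 77; max(0, 67 - 77) = 0.
Fisher 2: others sum to 56; max(0, 67 - 56) = 11.
Fisher 3: others sum to 63; max(0, 67 - 63) = 4.
Fisher 4: others sum to 52; max(0, 67 - 52) = 15.
Fisher 5: others sum to 76; max(0, 67 - 76) = 0.
Total collected = 0 + 11 + 4 + 15 + 0 = 30.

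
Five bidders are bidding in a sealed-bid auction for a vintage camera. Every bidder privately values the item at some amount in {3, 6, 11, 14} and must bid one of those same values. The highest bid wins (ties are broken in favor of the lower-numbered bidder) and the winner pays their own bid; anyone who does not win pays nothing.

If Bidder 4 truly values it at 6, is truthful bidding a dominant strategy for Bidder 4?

Check each profile of the others' bids and compare truth against every alternative bid.
Others bid (3, 3, 3, 3): truth gives 0, best alternative gives 0.
Others bid (3, 3, 3, 6): truth gives 0, best alternative gives 0.
Others bid (3, 3, 3, 11): truth gives 0, best alternative gives 0.
Others bid (3, 3, 3, 14): truth gives 0, best alternative gives 0.
Others bid (3, 3, 6, 3): truth gives 0, best alternative gives 0.
Others bid (3, 3, 6, 6): truth gives 0, best alternative gives 0.
(Remaining 250 profiles checked similarly; truth is weakly best in each.)
In every case the truthful bid is at least as good as any alternative, so it is a dominant strategy.

Yes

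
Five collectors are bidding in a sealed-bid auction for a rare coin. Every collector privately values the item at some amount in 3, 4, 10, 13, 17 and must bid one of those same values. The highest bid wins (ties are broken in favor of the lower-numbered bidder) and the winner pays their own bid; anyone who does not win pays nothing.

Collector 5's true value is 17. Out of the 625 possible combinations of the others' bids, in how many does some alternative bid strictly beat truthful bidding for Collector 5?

Others bid (3, 3, 3, 3): truth gives 0; bid 4 gives 13 > 0. Violating.
Others bid (3, 3, 3, 4): truth gives 0; bid 10 gives 7 > 0. Violating.
Others bid (3, 3, 3, 10): truth gives 0; bid 13 gives 4 > 0. Violating.
Others bid (3, 3, 4, 3): truth gives 0; bid 10 gives 7 > 0. Violating.
Others bid (3, 3, 3, 13): truth gives 0; no alternative beats it.
Others bid (3, 3, 3, 17): truth gives 0; no alternative beats it.
(Checking all 625 profiles: 81 have a profitable deviation, 544 do not.)

81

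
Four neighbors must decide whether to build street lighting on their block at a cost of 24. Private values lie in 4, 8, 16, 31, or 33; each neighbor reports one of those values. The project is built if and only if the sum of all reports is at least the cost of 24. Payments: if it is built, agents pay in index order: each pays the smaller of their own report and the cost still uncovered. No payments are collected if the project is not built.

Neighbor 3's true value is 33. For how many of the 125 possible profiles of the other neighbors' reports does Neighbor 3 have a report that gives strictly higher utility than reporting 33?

19

Others report (4, 4, 8): truth gives 17; report 8 gives 25 > 17. Violating.
Others report (4, 4, 16): truth gives 17; report 4 gives 29 > 17. Violating.
Others report (4, 4, 31): truth gives 17; report 4 gives 29 > 17. Violating.
Others report (4, 4, 33): truth gives 17; report 4 gives 29 > 17. Violating.
Others report (4, 4, 4): truth gives 17; no alternative beats it.
Others report (4, 16, 4): truth gives 29; no alternative beats it.
(Checking all 125 profiles: 19 have a profitable deviation, 106 do not.)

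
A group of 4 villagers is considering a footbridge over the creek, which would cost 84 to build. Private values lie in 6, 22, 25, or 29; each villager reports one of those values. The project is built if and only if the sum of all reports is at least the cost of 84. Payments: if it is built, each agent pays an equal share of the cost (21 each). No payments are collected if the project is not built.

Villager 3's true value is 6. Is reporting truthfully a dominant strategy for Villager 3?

Check each profile of the others' reports and compare truth against every alternative report.
Others report (6, 29, 29): truth gives 0, best alternative gives -15.
Others report (22, 22, 22): truth gives 0, best alternative gives -15.
Others report (22, 22, 25): truth gives 0, best alternative gives -15.
Others report (22, 22, 29): truth gives 0, best alternative gives -15.
Others report (22, 25, 22): truth gives 0, best alternative gives -15.
Others report (22, 25, 25): truth gives 0, best alternative gives -15.
(Remaining 58 profiles checked similarly; truth is weakly best in each.)
In every case the truthful report is at least as good as any alternative, so it is a dominant strategy.

Yes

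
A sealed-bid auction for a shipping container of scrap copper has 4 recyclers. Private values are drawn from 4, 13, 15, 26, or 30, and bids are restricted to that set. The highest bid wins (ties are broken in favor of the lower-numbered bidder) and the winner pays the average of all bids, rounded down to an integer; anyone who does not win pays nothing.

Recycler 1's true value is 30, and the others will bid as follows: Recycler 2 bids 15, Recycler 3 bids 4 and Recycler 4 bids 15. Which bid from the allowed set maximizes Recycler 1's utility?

Bid 4: loses, pays 0, utility 0.
Bid 13: loses, pays 0, utility 0.
Bid 15: wins, pays 12, utility 30 - 12 = 18.
Bid 26: wins, pays 15, utility 30 - 15 = 15.
Bid 30: wins, pays 16, utility 30 - 16 = 14.
The best choice is 15 with utility 18.

15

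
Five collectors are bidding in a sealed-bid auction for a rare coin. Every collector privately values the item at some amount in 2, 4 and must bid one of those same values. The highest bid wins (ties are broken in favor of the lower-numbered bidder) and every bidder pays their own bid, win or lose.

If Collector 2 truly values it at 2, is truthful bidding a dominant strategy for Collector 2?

Yes

Check each profile of the others' bids and compare truth against every alternative bid.
Others bid (4, 2, 2, 2): truth gives -2, best alternative gives -4.
Others bid (4, 2, 2, 4): truth gives -2, best alternative gives -4.
Others bid (4, 2, 4, 2): truth gives -2, best alternative gives -4.
Others bid (4, 2, 4, 4): truth gives -2, best alternative gives -4.
Others bid (4, 4, 2, 2): truth gives -2, best alternative gives -4.
Others bid (4, 4, 2, 4): truth gives -2, best alternative gives -4.
(Remaining 10 profiles checked similarly; truth is weakly best in each.)
In every case the truthful bid is at least as good as any alternative, so it is a dominant strategy.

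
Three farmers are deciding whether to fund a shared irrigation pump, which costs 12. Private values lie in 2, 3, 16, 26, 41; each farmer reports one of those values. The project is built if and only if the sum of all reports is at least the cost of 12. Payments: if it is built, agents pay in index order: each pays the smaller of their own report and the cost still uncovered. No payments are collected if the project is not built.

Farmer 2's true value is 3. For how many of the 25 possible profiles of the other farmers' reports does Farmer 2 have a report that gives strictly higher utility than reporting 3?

6

Others report (2, 16): truth gives 0; report 2 gives 1 > 0. Violating.
Others report (2, 26): truth gives 0; report 2 gives 1 > 0. Violating.
Others report (2, 41): truth gives 0; report 2 gives 1 > 0. Violating.
Others report (3, 16): truth gives 0; report 2 gives 1 > 0. Violating.
Others report (2, 2): truth gives 0; no alternative beats it.
Others report (2, 3): truth gives 0; no alternative beats it.
(Checking all 25 profiles: 6 have a profitable deviation, 19 do not.)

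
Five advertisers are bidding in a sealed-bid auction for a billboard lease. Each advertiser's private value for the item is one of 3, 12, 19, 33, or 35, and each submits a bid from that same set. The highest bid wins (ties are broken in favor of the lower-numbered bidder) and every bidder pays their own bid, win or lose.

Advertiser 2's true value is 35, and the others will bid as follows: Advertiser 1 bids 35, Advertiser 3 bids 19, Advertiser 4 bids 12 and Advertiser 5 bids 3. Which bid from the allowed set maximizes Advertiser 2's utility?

Bid 3: loses but pays 3, utility -3.
Bid 12: loses but pays 12, utility -12.
Bid 19: loses but pays 19, utility -19.
Bid 33: loses but pays 33, utility -33.
Bid 35: loses but pays 35, utility -35.
The best choice is 3 with utility -3.

3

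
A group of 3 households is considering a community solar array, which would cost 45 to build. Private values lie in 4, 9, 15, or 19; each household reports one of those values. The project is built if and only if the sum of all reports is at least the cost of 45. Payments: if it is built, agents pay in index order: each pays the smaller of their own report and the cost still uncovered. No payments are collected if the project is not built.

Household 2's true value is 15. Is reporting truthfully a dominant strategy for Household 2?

No

Consider the case where Household 1 reports 19 and Household 3 reports 19.
Truthful report 15: project built, pays 15, utility 15 - 15 = 0.
Report 9 instead: project built, pays 9, utility 15 - 9 = 6.
Since 6 > 0, reporting 9 is strictly better here, so truthful reporting is not dominant.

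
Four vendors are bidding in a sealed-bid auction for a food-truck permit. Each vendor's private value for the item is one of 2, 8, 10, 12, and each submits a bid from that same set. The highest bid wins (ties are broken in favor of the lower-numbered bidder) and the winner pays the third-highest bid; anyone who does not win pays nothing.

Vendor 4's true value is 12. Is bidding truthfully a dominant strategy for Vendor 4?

Check each profile of the others' bids and compare truth against every alternative bid.
Others bid (2, 2, 10): truth gives 10, best alternative gives 0.
Others bid (2, 10, 2): truth gives 10, best alternative gives 0.
Others bid (10, 2, 2): truth gives 10, best alternative gives 0.
Others bid (2, 8, 10): truth gives 4, best alternative gives 0.
Others bid (2, 10, 8): truth gives 4, best alternative gives 0.
Others bid (8, 2, 10): truth gives 4, best alternative gives 0.
(Remaining 58 profiles checked similarly; truth is weakly best in each.)
In every case the truthful bid is at least as good as any alternative, so it is a dominant strategy.

Yes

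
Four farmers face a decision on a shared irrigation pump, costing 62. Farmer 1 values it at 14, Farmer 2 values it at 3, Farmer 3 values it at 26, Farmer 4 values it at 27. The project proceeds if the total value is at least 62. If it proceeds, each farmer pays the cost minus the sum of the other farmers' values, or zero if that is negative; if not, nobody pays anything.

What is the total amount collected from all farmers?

43

Total value 70 ≥ cost 62, so it is built.
Farmer 1: others sum to 56; max(0, 62 - 56) = 6.
Farmer 2: others sum to 67; max(0, 62 - 67) = 0.
Farmer 3: others sum to 44; max(0, 62 - 44) = 18.
Farmer 4: others sum to 43; max(0, 62 - 43) = 19.
Total collected = 6 + 0 + 18 + 19 = 43.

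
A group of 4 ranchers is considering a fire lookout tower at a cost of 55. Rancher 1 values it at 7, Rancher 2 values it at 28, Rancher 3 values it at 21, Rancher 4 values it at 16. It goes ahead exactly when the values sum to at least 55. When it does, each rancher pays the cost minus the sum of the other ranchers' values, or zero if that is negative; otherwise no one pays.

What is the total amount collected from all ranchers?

Total value 72 ≥ cost 55, so it is built.
Rancher 1: others sum to 65; max(0, 55 - 65) = 0.
Rancher 2: others sum to 44; max(0, 55 - 44) = 11.
Rancher 3: others sum to 51; max(0, 55 - 51) = 4.
Rancher 4: others sum to 56; max(0, 55 - 56) = 0.
Total collected = 0 + 11 + 4 + 0 = 15.

15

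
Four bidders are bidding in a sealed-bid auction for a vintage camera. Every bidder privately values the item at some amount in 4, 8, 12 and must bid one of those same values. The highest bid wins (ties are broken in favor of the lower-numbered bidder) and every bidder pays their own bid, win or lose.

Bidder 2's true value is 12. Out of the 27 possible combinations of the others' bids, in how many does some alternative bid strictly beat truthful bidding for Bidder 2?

13

Others bid (4, 4, 4): truth gives 0; bid 8 gives 4 > 0. Violating.
Others bid (4, 4, 8): truth gives 0; bid 8 gives 4 > 0. Violating.
Others bid (4, 8, 4): truth gives 0; bid 8 gives 4 > 0. Violating.
Others bid (4, 8, 8): truth gives 0; bid 8 gives 4 > 0. Violating.
Others bid (4, 4, 12): truth gives 0; no alternative beats it.
Others bid (4, 8, 12): truth gives 0; no alternative beats it.
(Checking all 27 profiles: 13 have a profitable deviation, 14 do not.)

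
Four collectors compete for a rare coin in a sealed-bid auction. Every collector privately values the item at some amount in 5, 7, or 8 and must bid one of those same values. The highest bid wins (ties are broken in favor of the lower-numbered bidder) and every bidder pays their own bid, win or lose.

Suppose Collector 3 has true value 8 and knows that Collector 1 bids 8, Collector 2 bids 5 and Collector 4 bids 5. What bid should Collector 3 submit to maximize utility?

Bid 5: loses but pays 5, utility -5.
Bid 7: loses but pays 7, utility -7.
Bid 8: loses but pays 8, utility -8.
The best choice is 5 with utility -5.

5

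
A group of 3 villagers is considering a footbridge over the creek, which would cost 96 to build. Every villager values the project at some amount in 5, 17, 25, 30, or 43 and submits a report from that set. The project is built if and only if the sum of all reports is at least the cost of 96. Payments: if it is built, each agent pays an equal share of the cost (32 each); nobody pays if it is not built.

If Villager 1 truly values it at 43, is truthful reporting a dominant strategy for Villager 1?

Check each profile of the others' reports and compare truth against every alternative report.
Others report (17, 43): truth gives 11, best alternative gives 0.
Others report (25, 30): truth gives 11, best alternative gives 0.
Others report (30, 25): truth gives 11, best alternative gives 0.
Others report (30, 30): truth gives 11, best alternative gives 0.
Others report (43, 17): truth gives 11, best alternative gives 0.
Others report (25, 43): truth gives 11, best alternative gives 11.
(Remaining 19 profiles checked similarly; truth is weakly best in each.)
In every case the truthful report is at least as good as any alternative, so it is a dominant strategy.

Yes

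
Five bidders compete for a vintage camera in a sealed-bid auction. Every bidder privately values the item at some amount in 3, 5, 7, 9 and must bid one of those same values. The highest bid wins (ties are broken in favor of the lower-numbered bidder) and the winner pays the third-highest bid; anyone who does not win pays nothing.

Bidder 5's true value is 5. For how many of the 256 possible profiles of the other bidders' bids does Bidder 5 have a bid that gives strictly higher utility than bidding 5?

Others bid (3, 3, 3, 5): truth gives 0; bid 7 gives 2 > 0. Violating.
Others bid (3, 3, 3, 7): truth gives 0; bid 9 gives 2 > 0. Violating.
Others bid (3, 3, 5, 3): truth gives 0; bid 7 gives 2 > 0. Violating.
Others bid (3, 3, 7, 3): truth gives 0; bid 9 gives 2 > 0. Violating.
Others bid (3, 3, 3, 3): truth gives 2; no alternative beats it.
Others bid (3, 3, 3, 9): truth gives 0; no alternative beats it.
(Checking all 256 profiles: 8 have a profitable deviation, 248 do not.)

8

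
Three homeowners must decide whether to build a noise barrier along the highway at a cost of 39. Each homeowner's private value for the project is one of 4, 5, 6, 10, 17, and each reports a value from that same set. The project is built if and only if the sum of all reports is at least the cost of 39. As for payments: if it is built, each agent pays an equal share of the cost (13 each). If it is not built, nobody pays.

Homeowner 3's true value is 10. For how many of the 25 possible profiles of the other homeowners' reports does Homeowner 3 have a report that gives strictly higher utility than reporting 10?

Others report (17, 17): truth gives -3; report 4 gives 0 > -3. Violating.
Others report (4, 4): truth gives 0; no alternative beats it.
Others report (4, 5): truth gives 0; no alternative beats it.
(Checking all 25 profiles: 1 has a profitable deviation, 24 do not.)

1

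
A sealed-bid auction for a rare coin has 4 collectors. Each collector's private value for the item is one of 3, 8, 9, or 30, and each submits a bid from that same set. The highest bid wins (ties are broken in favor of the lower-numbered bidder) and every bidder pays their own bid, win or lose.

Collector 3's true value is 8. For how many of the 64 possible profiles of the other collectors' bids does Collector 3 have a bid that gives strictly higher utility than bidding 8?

Others bid (3, 3, 9): truth gives -8; bid 9 gives -1 > -8. Violating.
Others bid (3, 3, 30): truth gives -8; bid 3 gives -3 > -8. Violating.
Others bid (3, 8, 3): truth gives -8; bid 9 gives -1 > -8. Violating.
Others bid (3, 8, 8): truth gives -8; bid 9 gives -1 > -8. Violating.
Others bid (3, 3, 3): truth gives 0; no alternative beats it.
Others bid (3, 3, 8): truth gives 0; no alternative beats it.
(Checking all 64 profiles: 62 have a profitable deviation, 2 do not.)

62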